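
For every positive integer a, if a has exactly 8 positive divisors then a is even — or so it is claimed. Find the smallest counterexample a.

A counterexample is any positive integer a such that a has exactly 8 positive divisors but a is odd; we check each in order.
For a = 24, 30, 40, 42, …, 88, 102, 104 the conclusion holds.
a = 105: divisors of 105: 1, 3, 5, 7, 15, 21, 35, 105; 105 is odd.
Hence a = 105 is a counterexample.

a = 105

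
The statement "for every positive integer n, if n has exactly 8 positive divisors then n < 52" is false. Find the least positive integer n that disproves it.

n = 24: τ(24) = 8; 24 < 52.
n = 30: τ(30) = 8; 30 < 52.
n = 40: τ(40) = 8; 40 < 52.
n = 42: τ(42) = 8; 42 < 52.
n = 54: τ(54) = 8; 54 ≥ 52.
Hence n = 54 is a counterexample.

n = 54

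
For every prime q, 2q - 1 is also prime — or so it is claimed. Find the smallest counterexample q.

Check each prime q in order until 2q - 1 is not prime.
q = 2: 2q - 1 = 3, prime.
q = 3: 2q - 1 = 5, prime.
q = 5: 2q - 1 = 9 = 3 × 3, not prime.

q = 5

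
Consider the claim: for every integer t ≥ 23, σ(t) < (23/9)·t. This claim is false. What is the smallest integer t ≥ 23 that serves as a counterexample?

t = 48

We need the least integer t ≥ 23 for which the claim fails.
The first 25 eligible values, up to t = 47, all satisfy the conclusion.
t = 48: σ(48) = 124; 124 ≥ 368/3.
Hence t = 48 is a counterexample.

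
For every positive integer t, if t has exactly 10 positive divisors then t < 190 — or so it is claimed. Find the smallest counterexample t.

We need the least positive integer t for which t has exactly 10 positive divisors but the claim fails.
t = 48: τ(48) = 10; 48 < 190.
t = 80: τ(80) = 10; 80 < 190.
t = 112: τ(112) = 10; 112 < 190.
t = 162: τ(162) = 10; 162 < 190.
t = 176: τ(176) = 10; 176 < 190.
t = 208: τ(208) = 10; 208 ≥ 190.
So t = 208 is the smallest counterexample.

t = 208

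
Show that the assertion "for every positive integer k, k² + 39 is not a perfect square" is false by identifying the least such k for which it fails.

k = 5

A counterexample is any positive integer k such that k² + 39 is a perfect square; we check each in order.
k = 1: 1² + 39 = 40, not a perfect square.
k = 2: 2² + 39 = 43, not a perfect square.
k = 3: 3² + 39 = 48, not a perfect square.
k = 4: 4² + 39 = 55, not a perfect square.
k = 5: 5² + 39 = 64 = 8², a perfect square.
So k = 5 is the smallest counterexample.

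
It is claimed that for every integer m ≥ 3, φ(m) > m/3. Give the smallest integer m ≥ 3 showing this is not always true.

m = 6

Check each integer m ≥ 3 in order until the claim fails.
m = 3: φ(3) = 2 and 3/3 = 1, so φ(3) > 3/3.
m = 4: φ(4) = 2 and 4/3 = 4/3, so φ(4) > 4/3.
m = 5: φ(5) = 4 and 5/3 = 5/3, so φ(5) > 5/3.
m = 6: φ(6) = 2 and 6/3 = 2, so φ(6) ≤ 6/3.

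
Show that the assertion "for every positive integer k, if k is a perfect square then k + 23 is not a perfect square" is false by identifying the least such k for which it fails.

k = 121

We need the least positive integer k for which k is a perfect square but k + 23 is a perfect square.
For k = 1, 4, 9, 16, 25, 36, 49, 64, 81, 100 the conclusion holds.
k = 121: 121 = 11² and 121 + 23 = 144 = 12².
Thus k = 121 disproves the claim, and no smaller k works.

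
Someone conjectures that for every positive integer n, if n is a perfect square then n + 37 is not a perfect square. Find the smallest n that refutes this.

n = 324

A counterexample is any positive integer n such that n is a perfect square but n + 37 is a perfect square; we check each in order.
The first 17 eligible values, up to n = 289, all satisfy the conclusion.
n = 324: 324 = 18² and 324 + 37 = 361 = 19².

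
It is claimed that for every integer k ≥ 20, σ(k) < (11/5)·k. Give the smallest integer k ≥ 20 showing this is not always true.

Check each integer k ≥ 20 in order until the claim fails.
For k = 20, 21, 22, 23 the conclusion holds.
k = 24: σ(24) = 60; 60 ≥ 264/5.
Thus k = 24 disproves the claim, and no smaller k works.

k = 24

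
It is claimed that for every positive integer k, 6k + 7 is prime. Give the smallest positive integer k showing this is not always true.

k = 3

We need the least positive integer k for which 6k + 7 is not prime.
For k = 1, 2 the conclusion holds.
k = 3: 6k + 7 = 25 = 5 × 5, composite.
Hence k = 3 is a counterexample.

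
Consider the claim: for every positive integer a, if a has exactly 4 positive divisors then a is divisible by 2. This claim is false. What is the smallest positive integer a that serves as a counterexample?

a = 15

We need the least positive integer a for which a has exactly 4 positive divisors but a is not divisible by 2.
a = 6: τ(6) = 4; 6 mod 2 = 0.
a = 8: τ(8) = 4; 8 mod 2 = 0.
a = 10: τ(10) = 4; 10 mod 2 = 0.
a = 14: τ(14) = 4; 14 mod 2 = 0.
a = 15: τ(15) = 4; 15 mod 2 = 1.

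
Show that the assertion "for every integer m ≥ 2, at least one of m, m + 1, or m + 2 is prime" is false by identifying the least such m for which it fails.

We need the least integer m ≥ 2 for which m, m + 1, m + 2 are all composite.
For m = 2, 3, 4, 5, 6, 7 the conclusion holds.
m = 8: 8 = 2 × 4; 9 = 3 × 3; 10 = 2 × 5 — all composite.
Hence m = 8 is a counterexample.

m = 8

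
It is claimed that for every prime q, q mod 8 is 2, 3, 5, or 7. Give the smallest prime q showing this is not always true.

A counterexample is any prime q such that the claim fails; we check each in order.
q = 2: 2 mod 8 = 2.
q = 3: 3 mod 8 = 3.
q = 5: 5 mod 8 = 5.
q = 7: 7 mod 8 = 7.
q = 11: 11 mod 8 = 3.
q = 13: 13 mod 8 = 5.
q = 17: 17 mod 8 = 1 — not in {2, 3, 5, 7}.

q = 17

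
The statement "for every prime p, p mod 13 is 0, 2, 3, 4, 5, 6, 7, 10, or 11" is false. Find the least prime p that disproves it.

p = 47

We need the least prime p for which the claim fails.
For p = 2, 3, 5, 7, …, 37, 41, 43 the conclusion holds.
p = 47: 47 mod 13 = 8 — not in {0, 2, 3, 4, 5, 6, 7, 10, 11}.
So p = 47 is the smallest counterexample.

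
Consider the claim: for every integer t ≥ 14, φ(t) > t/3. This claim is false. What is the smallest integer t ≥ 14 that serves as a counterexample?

t = 18

t = 14: φ(14) = 6 and 14/3 = 14/3, so φ(14) > 14/3.
t = 15: φ(15) = 8 and 15/3 = 5, so φ(15) > 15/3.
t = 16: φ(16) = 8 and 16/3 = 16/3, so φ(16) > 16/3.
t = 17: φ(17) = 16 and 17/3 = 17/3, so φ(17) > 17/3.
t = 18: φ(18) = 6 and 18/3 = 6, so φ(18) ≤ 18/3.
Hence t = 18 is a counterexample.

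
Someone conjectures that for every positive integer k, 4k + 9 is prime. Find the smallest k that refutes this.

A counterexample is any positive integer k such that 4k + 9 is not prime; we check each in order.
k = 1: 4k + 9 = 13, prime.
k = 2: 4k + 9 = 17, prime.
k = 3: 4k + 9 = 21 = 3 × 7, composite.
So k = 3 is the smallest counterexample.

k = 3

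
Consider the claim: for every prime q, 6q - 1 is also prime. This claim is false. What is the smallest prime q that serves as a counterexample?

The first 4 eligible values, up to q = 7, all satisfy the conclusion.
q = 11: 6q - 1 = 65 = 5 × 13, not prime.

q = 11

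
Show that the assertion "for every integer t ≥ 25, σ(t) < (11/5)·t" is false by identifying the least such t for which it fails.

t = 30

For t = 25, 26, 27, 28, 29 the conclusion holds.
t = 30: σ(30) = 72; 72 ≥ 66.
Thus t = 30 disproves the claim, and no smaller t works.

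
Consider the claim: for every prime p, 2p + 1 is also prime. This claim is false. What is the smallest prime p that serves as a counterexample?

p = 2: 2p + 1 = 5, prime.
p = 3: 2p + 1 = 7, prime.
p = 5: 2p + 1 = 11, prime.
p = 7: 2p + 1 = 15 = 3 × 5, not prime.

p = 7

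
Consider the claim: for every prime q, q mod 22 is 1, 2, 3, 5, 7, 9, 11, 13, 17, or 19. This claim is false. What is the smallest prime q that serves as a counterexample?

For q = 2, 3, 5, 7, …, 23, 29, 31 the conclusion holds.
q = 37: 37 mod 22 = 15 — not in {1, 2, 3, 5, 7, 9, 11, 13, 17, 19}.
Thus q = 37 disproves the claim, and no smaller q works.

q = 37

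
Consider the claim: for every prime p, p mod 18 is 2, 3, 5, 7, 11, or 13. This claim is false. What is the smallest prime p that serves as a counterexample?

Check each prime p in order until the claim fails.
The first 6 eligible values, up to p = 13, all satisfy the conclusion.
p = 17: 17 mod 18 = 17 — not in {2, 3, 5, 7, 11, 13}.
Hence p = 17 is a counterexample.

p = 17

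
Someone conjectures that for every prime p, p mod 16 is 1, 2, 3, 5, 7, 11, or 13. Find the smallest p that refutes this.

For p = 2, 3, 5, 7, 11, 13, 17, 19, 23, 29 the conclusion holds.
p = 31: 31 mod 16 = 15 — not in {1, 2, 3, 5, 7, 11, 13}.
Thus p = 31 disproves the claim, and no smaller p works.

p = 31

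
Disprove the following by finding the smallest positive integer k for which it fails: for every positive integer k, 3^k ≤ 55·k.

We need the least positive integer k for which 3^k > 55·k.
The first 5 eligible values, up to k = 5, all satisfy the conclusion.
k = 6: 3^k = 729 and 55·k = 330, so 729 > 330.
So k = 6 is the smallest counterexample.

k = 6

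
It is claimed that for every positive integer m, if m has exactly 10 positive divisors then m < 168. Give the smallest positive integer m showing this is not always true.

m = 176

The first 4 eligible values, up to m = 162, all satisfy the conclusion.
m = 176: τ(176) = 10; 176 ≥ 168.
So m = 176 is the smallest counterexample.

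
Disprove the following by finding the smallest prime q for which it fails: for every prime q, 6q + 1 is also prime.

q = 19

The first 7 eligible values, up to q = 17, all satisfy the conclusion.
q = 19: 6q + 1 = 115 = 5 × 23, not prime.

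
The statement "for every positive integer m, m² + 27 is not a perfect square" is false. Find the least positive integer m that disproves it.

m = 3

For m = 1, 2 the conclusion holds.
m = 3: 3² + 27 = 36 = 6², a perfect square.
So m = 3 is the smallest counterexample.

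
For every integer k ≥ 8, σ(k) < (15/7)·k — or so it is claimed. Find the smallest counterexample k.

The first 4 eligible values, up to k = 11, all satisfy the conclusion.
k = 12: σ(12) = 28; 28 ≥ 180/7.

k = 12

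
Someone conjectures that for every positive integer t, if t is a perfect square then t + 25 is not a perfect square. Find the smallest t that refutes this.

The first 11 eligible values, up to t = 121, all satisfy the conclusion.
t = 144: 144 = 12² and 144 + 25 = 169 = 13².

t = 144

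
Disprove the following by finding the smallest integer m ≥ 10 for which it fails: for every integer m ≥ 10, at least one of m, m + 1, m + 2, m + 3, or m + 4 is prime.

m = 24

A counterexample is any integer m ≥ 10 such that m, m + 1, m + 2, m + 3, m + 4 are all composite; we check each in order.
For m = 10, 11, 12, 13, …, 21, 22, 23 the conclusion holds.
m = 24: 24 = 2 × 12; 25 = 5 × 5; 26 = 2 × 13; 27 = 3 × 9; 28 = 2 × 14 — all composite.
Thus m = 24 disproves the claim, and no smaller m works.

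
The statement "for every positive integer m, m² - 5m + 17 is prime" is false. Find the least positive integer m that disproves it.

For m = 1, 2, 3, 4, …, 10, 11, 12 the conclusion holds.
m = 13: m² - 5m + 17 = 121 = 11 × 11, composite.

m = 13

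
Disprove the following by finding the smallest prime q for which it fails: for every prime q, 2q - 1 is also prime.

For q = 2, 3 the conclusion holds.
q = 5: 2q - 1 = 9 = 3 × 3, not prime.

q = 5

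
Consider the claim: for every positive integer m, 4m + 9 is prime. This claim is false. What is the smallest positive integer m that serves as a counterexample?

m = 3

For m = 1, 2 the conclusion holds.
m = 3: 4m + 9 = 21 = 3 × 7, composite.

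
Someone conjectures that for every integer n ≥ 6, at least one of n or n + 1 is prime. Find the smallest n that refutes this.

n = 8

We need the least integer n ≥ 6 for which n, n + 1 are both composite.
n = 6: 7 is prime.
n = 7: 7 is prime.
n = 8: 8 = 2 × 4; 9 = 3 × 3 — both composite.
Hence n = 8 is a counterexample.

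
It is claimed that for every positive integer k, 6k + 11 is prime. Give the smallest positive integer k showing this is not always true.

k = 1: 6k + 11 = 17, prime.
k = 2: 6k + 11 = 23, prime.
k = 3: 6k + 11 = 29, prime.
k = 4: 6k + 11 = 35 = 5 × 7, composite.
Hence k = 4 is a counterexample.

k = 4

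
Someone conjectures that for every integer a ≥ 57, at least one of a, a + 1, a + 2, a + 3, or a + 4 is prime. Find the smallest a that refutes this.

We need the least integer a ≥ 57 for which a, a + 1, a + 2, a + 3, a + 4 are all composite.
a = 57: 59 is prime.
a = 58: 59 is prime.
a = 59: 59 is prime.
a = 60: 61 is prime.
a = 61: 61 is prime.
a = 62: 62 = 2 × 31; 63 = 3 × 21; 64 = 2 × 32; 65 = 5 × 13; 66 = 2 × 33 — all composite.

a = 62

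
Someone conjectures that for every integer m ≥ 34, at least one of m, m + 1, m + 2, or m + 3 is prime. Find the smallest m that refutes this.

m = 48

Check each integer m ≥ 34 in order until m, m + 1, m + 2, m + 3 are all composite.
For m = 34, 35, 36, 37, …, 45, 46, 47 the conclusion holds.
m = 48: 48 = 2 × 24; 49 = 7 × 7; 50 = 2 × 25; 51 = 3 × 17 — all composite.
Thus m = 48 disproves the claim, and no smaller m works.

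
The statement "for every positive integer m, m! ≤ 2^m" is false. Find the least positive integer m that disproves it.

m = 1: m! = 1 and 2^m = 2, so 1 ≤ 2.
m = 2: m! = 2 and 2^m = 4, so 2 ≤ 4.
m = 3: m! = 6 and 2^m = 8, so 6 ≤ 8.
m = 4: m! = 24 and 2^m = 16, so 24 > 16.

m = 4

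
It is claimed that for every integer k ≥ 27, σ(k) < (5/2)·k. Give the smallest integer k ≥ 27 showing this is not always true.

Check each integer k ≥ 27 in order until the claim fails.
For k = 27, 28, 29, 30, 31, 32, 33, 34, 35 the conclusion holds.
k = 36: σ(36) = 91; 91 ≥ 90.

k = 36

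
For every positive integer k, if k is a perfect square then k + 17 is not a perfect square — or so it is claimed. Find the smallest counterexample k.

Check each positive integer k in order until k is a perfect square but k + 17 is a perfect square.
The first 7 eligible values, up to k = 49, all satisfy the conclusion.
k = 64: 64 = 8² and 64 + 17 = 81 = 9².

k = 64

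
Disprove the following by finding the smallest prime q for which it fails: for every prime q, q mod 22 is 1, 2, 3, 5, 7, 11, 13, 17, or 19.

For q = 2, 3, 5, 7, 11, 13, 17, 19, 23, 29 the conclusion holds.
q = 31: 31 mod 22 = 9 — not in {1, 2, 3, 5, 7, 11, 13, 17, 19}.

q = 31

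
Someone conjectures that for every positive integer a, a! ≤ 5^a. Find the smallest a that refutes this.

a = 12

For a = 1, 2, 3, 4, …, 9, 10, 11 the conclusion holds.
a = 12: a! = 479001600 and 5^a = 244140625, so 479001600 > 244140625.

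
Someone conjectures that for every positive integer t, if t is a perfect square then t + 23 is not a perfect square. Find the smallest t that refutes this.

For t = 1, 4, 9, 16, 25, 36, 49, 64, 81, 100 the conclusion holds.
t = 121: 121 = 11² and 121 + 23 = 144 = 12².
Hence t = 121 is a counterexample.

t = 121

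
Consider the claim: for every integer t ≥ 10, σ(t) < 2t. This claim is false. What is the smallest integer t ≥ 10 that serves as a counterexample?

We need the least integer t ≥ 10 for which the claim fails.
t = 10: σ(10) = 18; 18 < 20.
t = 11: σ(11) = 12; 12 < 22.
t = 12: σ(12) = 28; 28 ≥ 24.
So t = 12 is the smallest counterexample.

t = 12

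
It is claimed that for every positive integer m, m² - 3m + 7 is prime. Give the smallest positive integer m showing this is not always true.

We need the least positive integer m for which m² - 3m + 7 is not prime.
m = 1: m² - 3m + 7 = 5, prime.
m = 2: m² - 3m + 7 = 5, prime.
m = 3: m² - 3m + 7 = 7, prime.
m = 4: m² - 3m + 7 = 11, prime.
m = 5: m² - 3m + 7 = 17, prime.
m = 6: m² - 3m + 7 = 25 = 5 × 5, composite.

m = 6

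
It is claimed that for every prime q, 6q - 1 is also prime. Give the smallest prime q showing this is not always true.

q = 11

The first 4 eligible values, up to q = 7, all satisfy the conclusion.
q = 11: 6q - 1 = 65 = 5 × 13, not prime.
Hence q = 11 is a counterexample.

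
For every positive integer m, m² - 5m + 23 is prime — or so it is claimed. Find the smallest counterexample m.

For m = 1, 2, 3, 4, …, 16, 17, 18 the conclusion holds.
m = 19: m² - 5m + 23 = 289 = 17 × 17, composite.

m = 19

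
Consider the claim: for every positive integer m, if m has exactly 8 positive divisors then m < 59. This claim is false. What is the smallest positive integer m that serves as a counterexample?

We need the least positive integer m for which m has exactly 8 positive divisors but the claim fails.
m = 24: τ(24) = 8; 24 < 59.
m = 30: τ(30) = 8; 30 < 59.
m = 40: τ(40) = 8; 40 < 59.
m = 42: τ(42) = 8; 42 < 59.
m = 54: τ(54) = 8; 54 < 59.
m = 56: τ(56) = 8; 56 < 59.
m = 66: τ(66) = 8; 66 ≥ 59.

m = 66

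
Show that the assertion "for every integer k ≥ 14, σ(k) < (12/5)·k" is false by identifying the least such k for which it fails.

Check each integer k ≥ 14 in order until the claim fails.
For k = 14, 15, 16, 17, 18, 19, 20, 21, 22, 23 the conclusion holds.
k = 24: σ(24) = 60; 60 ≥ 288/5.

k = 24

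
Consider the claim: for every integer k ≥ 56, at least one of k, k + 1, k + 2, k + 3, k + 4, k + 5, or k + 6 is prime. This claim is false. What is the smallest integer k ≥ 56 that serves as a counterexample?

k = 90

A counterexample is any integer k ≥ 56 such that k, k + 1, k + 2, k + 3, k + 4, k + 5, k + 6 are all composite; we check each in order.
For k = 56, 57, 58, 59, …, 87, 88, 89 the conclusion holds.
k = 90: 90 = 2 × 45; 91 = 7 × 13; 92 = 2 × 46; 93 = 3 × 31; 94 = 2 × 47; 95 = 5 × 19; 96 = 2 × 48 — all composite.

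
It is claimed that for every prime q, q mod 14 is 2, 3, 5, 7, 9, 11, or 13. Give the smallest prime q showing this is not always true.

We need the least prime q for which the claim fails.
The first 9 eligible values, up to q = 23, all satisfy the conclusion.
q = 29: 29 mod 14 = 1 — not in {2, 3, 5, 7, 9, 11, 13}.
So q = 29 is the smallest counterexample.

q = 29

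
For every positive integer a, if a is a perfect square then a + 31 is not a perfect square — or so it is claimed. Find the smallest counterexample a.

A counterexample is any positive integer a such that a is a perfect square but a + 31 is a perfect square; we check each in order.
The first 14 eligible values, up to a = 196, all satisfy the conclusion.
a = 225: 225 = 15² and 225 + 31 = 256 = 16².

a = 225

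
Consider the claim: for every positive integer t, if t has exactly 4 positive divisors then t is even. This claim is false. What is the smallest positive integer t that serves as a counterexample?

We need the least positive integer t for which t has exactly 4 positive divisors but t is odd.
t = 6: divisors of 6: 1, 2, 3, 6; 6 is even.
t = 8: divisors of 8: 1, 2, 4, 8; 8 is even.
t = 10: divisors of 10: 1, 2, 5, 10; 10 is even.
t = 14: divisors of 14: 1, 2, 7, 14; 14 is even.
t = 15: divisors of 15: 1, 3, 5, 15; 15 is odd.
So t = 15 is the smallest counterexample.

t = 15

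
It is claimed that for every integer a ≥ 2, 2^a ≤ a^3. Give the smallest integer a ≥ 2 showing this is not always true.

a = 10

Check each integer a ≥ 2 in order until 2^a > a^3.
The first 8 eligible values, up to a = 9, all satisfy the conclusion.
a = 10: 2^a = 1024 and a^3 = 1000, so 1024 > 1000.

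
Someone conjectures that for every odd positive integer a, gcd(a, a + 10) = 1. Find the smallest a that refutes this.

A counterexample is any odd positive integer a such that gcd(a, a + 10) > 1; we check each in order.
a = 1: gcd(1, 11) = 1.
a = 3: gcd(3, 13) = 1.
a = 5: gcd(5, 15) = 5.
So a = 5 is the smallest counterexample.

a = 5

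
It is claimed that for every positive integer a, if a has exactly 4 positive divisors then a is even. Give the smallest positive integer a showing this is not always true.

We need the least positive integer a for which a has exactly 4 positive divisors but a is odd.
For a = 6, 8, 10, 14 the conclusion holds.
a = 15: divisors of 15: 1, 3, 5, 15; 15 is odd.
Thus a = 15 disproves the claim, and no smaller a works.

a = 15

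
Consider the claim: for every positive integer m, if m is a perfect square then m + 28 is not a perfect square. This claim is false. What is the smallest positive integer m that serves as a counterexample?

m = 36

For m = 1, 4, 9, 16, 25 the conclusion holds.
m = 36: 36 = 6² and 36 + 28 = 64 = 8².
Hence m = 36 is a counterexample.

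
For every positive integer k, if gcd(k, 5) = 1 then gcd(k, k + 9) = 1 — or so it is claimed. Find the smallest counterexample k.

k = 1: gcd(1, 10) = 1.
k = 2: gcd(2, 11) = 1.
k = 3: gcd(3, 12) = 3.
So k = 3 is the smallest counterexample.

k = 3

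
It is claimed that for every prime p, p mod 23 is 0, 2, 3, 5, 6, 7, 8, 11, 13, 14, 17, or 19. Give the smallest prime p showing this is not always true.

p = 41

Check each prime p in order until the claim fails.
The first 12 eligible values, up to p = 37, all satisfy the conclusion.
p = 41: 41 mod 23 = 18 — not in {0, 2, 3, 5, 6, 7, 8, 11, 13, 14, 17, 19}.
Hence p = 41 is a counterexample.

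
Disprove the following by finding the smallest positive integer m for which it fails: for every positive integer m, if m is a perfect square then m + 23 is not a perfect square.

We need the least positive integer m for which m is a perfect square but m + 23 is a perfect square.
For m = 1, 4, 9, 16, 25, 36, 49, 64, 81, 100 the conclusion holds.
m = 121: 121 = 11² and 121 + 23 = 144 = 12².

m = 121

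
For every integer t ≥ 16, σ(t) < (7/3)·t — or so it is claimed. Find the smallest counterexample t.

t = 24

Check each integer t ≥ 16 in order until the claim fails.
For t = 16, 17, 18, 19, 20, 21, 22, 23 the conclusion holds.
t = 24: σ(24) = 60; 60 ≥ 56.
Hence t = 24 is a counterexample.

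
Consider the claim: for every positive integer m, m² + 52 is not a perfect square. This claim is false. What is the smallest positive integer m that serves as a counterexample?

m = 12

A counterexample is any positive integer m such that m² + 52 is a perfect square; we check each in order.
The first 11 eligible values, up to m = 11, all satisfy the conclusion.
m = 12: 12² + 52 = 196 = 14², a perfect square.
Hence m = 12 is a counterexample.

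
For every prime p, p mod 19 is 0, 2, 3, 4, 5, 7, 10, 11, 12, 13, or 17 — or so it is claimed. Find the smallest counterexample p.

Check each prime p in order until the claim fails.
The first 11 eligible values, up to p = 31, all satisfy the conclusion.
p = 37: 37 mod 19 = 18 — not in {0, 2, 3, 4, 5, 7, 10, 11, 12, 13, 17}.
Hence p = 37 is a counterexample.

p = 37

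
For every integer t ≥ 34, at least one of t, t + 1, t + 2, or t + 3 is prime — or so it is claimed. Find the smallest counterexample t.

t = 48

For t = 34, 35, 36, 37, …, 45, 46, 47 the conclusion holds.
t = 48: 48 = 2 × 24; 49 = 7 × 7; 50 = 2 × 25; 51 = 3 × 17 — all composite.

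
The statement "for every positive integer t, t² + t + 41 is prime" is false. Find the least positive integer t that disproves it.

A counterexample is any positive integer t such that t² + t + 41 is not prime; we check each in order.
For t = 1, 2, 3, 4, …, 37, 38, 39 the conclusion holds.
t = 40: t² + t + 41 = 1681 = 41 × 41, composite.

t = 40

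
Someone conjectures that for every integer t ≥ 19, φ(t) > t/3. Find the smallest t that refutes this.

Check each integer t ≥ 19 in order until the claim fails.
The first 5 eligible values, up to t = 23, all satisfy the conclusion.
t = 24: φ(24) = 8 and 24/3 = 8, so φ(24) ≤ 24/3.
Hence t = 24 is a counterexample.

t = 24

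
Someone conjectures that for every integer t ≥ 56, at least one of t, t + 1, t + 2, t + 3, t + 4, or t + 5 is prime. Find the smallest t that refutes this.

t = 90

For t = 56, 57, 58, 59, …, 87, 88, 89 the conclusion holds.
t = 90: 90 = 2 × 45; 91 = 7 × 13; 92 = 2 × 46; 93 = 3 × 31; 94 = 2 × 47; 95 = 5 × 19 — all composite.
So t = 90 is the smallest counterexample.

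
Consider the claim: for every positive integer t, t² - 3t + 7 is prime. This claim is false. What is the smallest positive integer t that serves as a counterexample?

A counterexample is any positive integer t such that t² - 3t + 7 is not prime; we check each in order.
The first 5 eligible values, up to t = 5, all satisfy the conclusion.
t = 6: t² - 3t + 7 = 25 = 5 × 5, composite.
So t = 6 is the smallest counterexample.

t = 6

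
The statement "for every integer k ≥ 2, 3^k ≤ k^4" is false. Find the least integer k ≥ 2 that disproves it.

k = 8

Check each integer k ≥ 2 in order until 3^k > k^4.
The first 6 eligible values, up to k = 7, all satisfy the conclusion.
k = 8: 3^k = 6561 and k^4 = 4096, so 6561 > 4096.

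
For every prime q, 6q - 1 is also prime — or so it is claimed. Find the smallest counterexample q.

q = 11

A counterexample is any prime q such that 6q - 1 is not prime; we check each in order.
For q = 2, 3, 5, 7 the conclusion holds.
q = 11: 6q - 1 = 65 = 5 × 13, not prime.
Hence q = 11 is a counterexample.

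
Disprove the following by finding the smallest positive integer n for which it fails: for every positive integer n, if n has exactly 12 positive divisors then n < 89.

n = 90

A counterexample is any positive integer n such that n has exactly 12 positive divisors but the claim fails; we check each in order.
n = 60: τ(60) = 12; 60 < 89.
n = 72: τ(72) = 12; 72 < 89.
n = 84: τ(84) = 12; 84 < 89.
n = 90: τ(90) = 12; 90 ≥ 89.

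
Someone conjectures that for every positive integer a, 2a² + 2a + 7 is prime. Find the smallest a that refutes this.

a = 6

Check each positive integer a in order until 2a² + 2a + 7 is not prime.
For a = 1, 2, 3, 4, 5 the conclusion holds.
a = 6: 2a² + 2a + 7 = 91 = 7 × 13, composite.
Hence a = 6 is a counterexample.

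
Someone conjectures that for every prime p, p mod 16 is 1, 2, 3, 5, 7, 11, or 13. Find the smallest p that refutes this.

For p = 2, 3, 5, 7, 11, 13, 17, 19, 23, 29 the conclusion holds.
p = 31: 31 mod 16 = 15 — not in {1, 2, 3, 5, 7, 11, 13}.
Hence p = 31 is a counterexample.

p = 31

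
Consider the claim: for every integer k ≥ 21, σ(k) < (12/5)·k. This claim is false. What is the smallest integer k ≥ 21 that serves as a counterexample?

k = 24

We need the least integer k ≥ 21 for which the claim fails.
k = 21: σ(21) = 32; 32 < 252/5.
k = 22: σ(22) = 36; 36 < 264/5.
k = 23: σ(23) = 24; 24 < 276/5.
k = 24: σ(24) = 60; 60 ≥ 288/5.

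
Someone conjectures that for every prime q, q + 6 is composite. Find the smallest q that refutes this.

q = 5

We need the least prime q for which q + 6 is prime.
For q = 2, 3 the conclusion holds.
q = 5: q + 6 = 11, prime — not composite.
Thus q = 5 disproves the claim, and no smaller q works.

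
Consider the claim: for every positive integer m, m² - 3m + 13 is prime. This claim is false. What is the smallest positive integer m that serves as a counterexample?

A counterexample is any positive integer m such that m² - 3m + 13 is not prime; we check each in order.
The first 11 eligible values, up to m = 11, all satisfy the conclusion.
m = 12: m² - 3m + 13 = 121 = 11 × 11, composite.

m = 12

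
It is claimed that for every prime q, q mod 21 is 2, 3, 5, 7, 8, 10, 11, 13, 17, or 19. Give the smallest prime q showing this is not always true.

For q = 2, 3, 5, 7, …, 23, 29, 31 the conclusion holds.
q = 37: 37 mod 21 = 16 — not in {2, 3, 5, 7, 8, 10, 11, 13, 17, 19}.
So q = 37 is the smallest counterexample.

q = 37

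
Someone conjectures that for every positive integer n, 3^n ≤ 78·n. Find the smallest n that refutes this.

n = 6

A counterexample is any positive integer n such that 3^n > 78·n; we check each in order.
n = 1: 3^n = 3 and 78·n = 78, so 3 ≤ 78.
n = 2: 3^n = 9 and 78·n = 156, so 9 ≤ 156.
n = 3: 3^n = 27 and 78·n = 234, so 27 ≤ 234.
n = 4: 3^n = 81 and 78·n = 312, so 81 ≤ 312.
n = 5: 3^n = 243 and 78·n = 390, so 243 ≤ 390.
n = 6: 3^n = 729 and 78·n = 468, so 729 > 468.
So n = 6 is the smallest counterexample.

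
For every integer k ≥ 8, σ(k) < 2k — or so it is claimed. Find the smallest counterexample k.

k = 12

A counterexample is any integer k ≥ 8 such that the claim fails; we check each in order.
For k = 8, 9, 10, 11 the conclusion holds.
k = 12: σ(12) = 28; 28 ≥ 24.
So k = 12 is the smallest counterexample.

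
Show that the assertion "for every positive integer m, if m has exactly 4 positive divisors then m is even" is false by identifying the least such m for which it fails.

We need the least positive integer m for which m has exactly 4 positive divisors but m is odd.
The first 4 eligible values, up to m = 14, all satisfy the conclusion.
m = 15: divisors of 15: 1, 3, 5, 15; 15 is odd.
Thus m = 15 disproves the claim, and no smaller m works.

m = 15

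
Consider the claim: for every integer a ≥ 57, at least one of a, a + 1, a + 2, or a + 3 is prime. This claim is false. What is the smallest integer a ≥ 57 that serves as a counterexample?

Check each integer a ≥ 57 in order until a, a + 1, a + 2, a + 3 are all composite.
The first 5 eligible values, up to a = 61, all satisfy the conclusion.
a = 62: 62 = 2 × 31; 63 = 3 × 21; 64 = 2 × 32; 65 = 5 × 13 — all composite.
Hence a = 62 is a counterexample.

a = 62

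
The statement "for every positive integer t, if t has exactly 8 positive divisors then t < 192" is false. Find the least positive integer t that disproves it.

t = 195

A counterexample is any positive integer t such that t has exactly 8 positive divisors but the claim fails; we check each in order.
For t = 24, 30, 40, 42, …, 186, 189, 190 the conclusion holds.
t = 195: τ(195) = 8; 195 ≥ 192.
Hence t = 195 is a counterexample.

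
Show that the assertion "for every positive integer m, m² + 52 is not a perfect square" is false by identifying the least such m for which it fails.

Check each positive integer m in order until m² + 52 is a perfect square.
The first 11 eligible values, up to m = 11, all satisfy the conclusion.
m = 12: 12² + 52 = 196 = 14², a perfect square.
Thus m = 12 disproves the claim, and no smaller m works.

m = 12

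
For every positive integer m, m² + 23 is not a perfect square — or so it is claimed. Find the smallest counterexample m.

m = 11

We need the least positive integer m for which m² + 23 is a perfect square.
For m = 1, 2, 3, 4, 5, 6, 7, 8, 9, 10 the conclusion holds.
m = 11: 11² + 23 = 144 = 12², a perfect square.
Hence m = 11 is a counterexample.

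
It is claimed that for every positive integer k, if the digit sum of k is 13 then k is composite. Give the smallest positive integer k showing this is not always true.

Check each positive integer k in order until the digit sum of k is 13 but k is prime.
k = 49: digit sum 13; 49 is composite.
k = 58: digit sum 13; 58 is composite.
k = 67: digit sum 13; 67 is prime, not composite.

k = 67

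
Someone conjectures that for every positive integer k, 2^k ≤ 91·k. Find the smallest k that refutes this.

k = 10

For k = 1, 2, 3, 4, 5, 6, 7, 8, 9 the conclusion holds.
k = 10: 2^k = 1024 and 91·k = 910, so 1024 > 910.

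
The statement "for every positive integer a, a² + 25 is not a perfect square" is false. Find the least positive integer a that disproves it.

a = 12

Check each positive integer a in order until a² + 25 is a perfect square.
For a = 1, 2, 3, 4, …, 9, 10, 11 the conclusion holds.
a = 12: 12² + 25 = 169 = 13², a perfect square.
Thus a = 12 disproves the claim, and no smaller a works.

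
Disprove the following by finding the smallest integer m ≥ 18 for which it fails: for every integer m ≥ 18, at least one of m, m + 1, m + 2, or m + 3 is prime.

m = 24

The first 6 eligible values, up to m = 23, all satisfy the conclusion.
m = 24: 24 = 2 × 12; 25 = 5 × 5; 26 = 2 × 13; 27 = 3 × 9 — all composite.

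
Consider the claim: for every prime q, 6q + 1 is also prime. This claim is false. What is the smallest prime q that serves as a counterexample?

q = 19

For q = 2, 3, 5, 7, 11, 13, 17 the conclusion holds.
q = 19: 6q + 1 = 115 = 5 × 23, not prime.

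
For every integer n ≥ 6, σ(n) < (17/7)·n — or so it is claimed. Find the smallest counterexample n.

We need the least integer n ≥ 6 for which the claim fails.
For n = 6, 7, 8, 9, …, 21, 22, 23 the conclusion holds.
n = 24: σ(24) = 60; 60 ≥ 408/7.

n = 24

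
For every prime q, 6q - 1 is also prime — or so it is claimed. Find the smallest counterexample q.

Check each prime q in order until 6q - 1 is not prime.
For q = 2, 3, 5, 7 the conclusion holds.
q = 11: 6q - 1 = 65 = 5 × 13, not prime.

q = 11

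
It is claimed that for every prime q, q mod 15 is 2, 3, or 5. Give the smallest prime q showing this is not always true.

q = 7

Check each prime q in order until the claim fails.
For q = 2, 3, 5 the conclusion holds.
q = 7: 7 mod 15 = 7 — not in {2, 3, 5}.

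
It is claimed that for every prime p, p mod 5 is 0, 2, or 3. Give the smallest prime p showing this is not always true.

p = 11

Check each prime p in order until the claim fails.
p = 2: 2 mod 5 = 2.
p = 3: 3 mod 5 = 3.
p = 5: 5 mod 5 = 0.
p = 7: 7 mod 5 = 2.
p = 11: 11 mod 5 = 1 — not in {0, 2, 3}.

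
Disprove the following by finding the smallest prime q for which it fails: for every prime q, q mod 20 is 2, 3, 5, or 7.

We need the least prime q for which the claim fails.
For q = 2, 3, 5, 7 the conclusion holds.
q = 11: 11 mod 20 = 11 — not in {2, 3, 5, 7}.

q = 11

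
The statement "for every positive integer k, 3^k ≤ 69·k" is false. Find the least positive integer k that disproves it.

k = 6

Check each positive integer k in order until 3^k > 69·k.
k = 1: 3^k = 3 and 69·k = 69, so 3 ≤ 69.
k = 2: 3^k = 9 and 69·k = 138, so 9 ≤ 138.
k = 3: 3^k = 27 and 69·k = 207, so 27 ≤ 207.
k = 4: 3^k = 81 and 69·k = 276, so 81 ≤ 276.
k = 5: 3^k = 243 and 69·k = 345, so 243 ≤ 345.
k = 6: 3^k = 729 and 69·k = 414, so 729 > 414.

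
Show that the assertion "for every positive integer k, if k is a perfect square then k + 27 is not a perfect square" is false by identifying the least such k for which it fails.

We need the least positive integer k for which k is a perfect square but k + 27 is a perfect square.
k = 1: 1 + 27 = 28, not a perfect square.
k = 4: 4 + 27 = 31, not a perfect square.
k = 9: 9 = 3² and 9 + 27 = 36 = 6².
Thus k = 9 disproves the claim, and no smaller k works.

k = 9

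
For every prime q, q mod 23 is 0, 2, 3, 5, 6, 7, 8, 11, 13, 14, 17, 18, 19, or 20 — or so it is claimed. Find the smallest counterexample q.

We need the least prime q for which the claim fails.
For q = 2, 3, 5, 7, …, 37, 41, 43 the conclusion holds.
q = 47: 47 mod 23 = 1 — not in {0, 2, 3, 5, 6, 7, 8, 11, 13, 14, 17, 18, 19, 20}.

q = 47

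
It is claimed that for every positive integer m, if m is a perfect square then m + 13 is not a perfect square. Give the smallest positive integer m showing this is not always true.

m = 36

Check each positive integer m in order until m is a perfect square but m + 13 is a perfect square.
The first 5 eligible values, up to m = 25, all satisfy the conclusion.
m = 36: 36 = 6² and 36 + 13 = 49 = 7².
Hence m = 36 is a counterexample.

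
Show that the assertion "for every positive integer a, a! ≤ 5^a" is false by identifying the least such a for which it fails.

For a = 1, 2, 3, 4, …, 9, 10, 11 the conclusion holds.
a = 12: a! = 479001600 and 5^a = 244140625, so 479001600 > 244140625.

a = 12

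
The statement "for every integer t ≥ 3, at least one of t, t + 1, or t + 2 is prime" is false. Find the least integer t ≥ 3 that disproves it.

t = 8

The first 5 eligible values, up to t = 7, all satisfy the conclusion.
t = 8: 8 = 2 × 4; 9 = 3 × 3; 10 = 2 × 5 — all composite.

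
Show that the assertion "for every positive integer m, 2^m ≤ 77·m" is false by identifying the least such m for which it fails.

The first 9 eligible values, up to m = 9, all satisfy the conclusion.
m = 10: 2^m = 1024 and 77·m = 770, so 1024 > 770.

m = 10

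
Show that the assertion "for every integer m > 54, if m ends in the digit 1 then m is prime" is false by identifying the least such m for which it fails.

m = 81

We need the least integer m > 54 for which m ends in the digit 1 but m is not prime.
m = 61: 61 ends in 1 and is prime.
m = 71: 71 ends in 1 and is prime.
m = 81: 81 ends in 1; 81 = 3 × 27, composite.
Thus m = 81 disproves the claim, and no smaller m works.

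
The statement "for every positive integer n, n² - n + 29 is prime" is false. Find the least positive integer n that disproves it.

n = 3

Check each positive integer n in order until n² - n + 29 is not prime.
n = 1: n² - n + 29 = 29, prime.
n = 2: n² - n + 29 = 31, prime.
n = 3: n² - n + 29 = 35 = 5 × 7, composite.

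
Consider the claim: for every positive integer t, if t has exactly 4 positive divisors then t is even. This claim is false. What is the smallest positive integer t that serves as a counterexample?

Check each positive integer t in order until t has exactly 4 positive divisors but t is odd.
For t = 6, 8, 10, 14 the conclusion holds.
t = 15: divisors of 15: 1, 3, 5, 15; 15 is odd.
Hence t = 15 is a counterexample.

t = 15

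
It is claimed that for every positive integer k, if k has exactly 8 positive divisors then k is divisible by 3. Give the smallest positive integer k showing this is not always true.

k = 40

Check each positive integer k in order until k has exactly 8 positive divisors but k is not divisible by 3.
k = 24: τ(24) = 8; 24 mod 3 = 0.
k = 30: τ(30) = 8; 30 mod 3 = 0.
k = 40: τ(40) = 8; 40 mod 3 = 1.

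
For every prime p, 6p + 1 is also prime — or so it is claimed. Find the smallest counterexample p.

Check each prime p in order until 6p + 1 is not prime.
For p = 2, 3, 5, 7, 11, 13, 17 the conclusion holds.
p = 19: 6p + 1 = 115 = 5 × 23, not prime.

p = 19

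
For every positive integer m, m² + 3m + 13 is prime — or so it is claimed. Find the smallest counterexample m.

m = 1: m² + 3m + 13 = 17, prime.
m = 2: m² + 3m + 13 = 23, prime.
m = 3: m² + 3m + 13 = 31, prime.
m = 4: m² + 3m + 13 = 41, prime.
m = 5: m² + 3m + 13 = 53, prime.
m = 6: m² + 3m + 13 = 67, prime.
m = 7: m² + 3m + 13 = 83, prime.
m = 8: m² + 3m + 13 = 101, prime.
m = 9: m² + 3m + 13 = 121 = 11 × 11, composite.

m = 9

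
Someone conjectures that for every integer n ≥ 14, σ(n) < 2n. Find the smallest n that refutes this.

n = 14: σ(14) = 24; 24 < 28.
n = 15: σ(15) = 24; 24 < 30.
n = 16: σ(16) = 31; 31 < 32.
n = 17: σ(17) = 18; 18 < 34.
n = 18: σ(18) = 39; 39 ≥ 36.
So n = 18 is the smallest counterexample.

n = 18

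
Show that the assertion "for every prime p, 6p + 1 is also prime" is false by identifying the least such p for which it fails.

Check each prime p in order until 6p + 1 is not prime.
The first 7 eligible values, up to p = 17, all satisfy the conclusion.
p = 19: 6p + 1 = 115 = 5 × 23, not prime.
Hence p = 19 is a counterexample.

p = 19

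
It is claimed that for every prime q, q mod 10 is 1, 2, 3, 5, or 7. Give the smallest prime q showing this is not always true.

Check each prime q in order until the claim fails.
q = 2: 2 mod 10 = 2.
q = 3: 3 mod 10 = 3.
q = 5: 5 mod 10 = 5.
q = 7: 7 mod 10 = 7.
q = 11: 11 mod 10 = 1.
q = 13: 13 mod 10 = 3.
q = 17: 17 mod 10 = 7.
q = 19: 19 mod 10 = 9 — not in {1, 2, 3, 5, 7}.
Hence q = 19 is a counterexample.

q = 19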